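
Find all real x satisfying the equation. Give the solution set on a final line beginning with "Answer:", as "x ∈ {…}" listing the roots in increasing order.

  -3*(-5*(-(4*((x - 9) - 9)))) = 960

Step 1. [-3*(-5*(-(4*((x - 9) - 9)))) = 960] -3 out front; divide by -3, so div: -5*(-(4*((x - 9) - 9))) = -320.
Step 2. [-5*(-(4*((x - 9) - 9))) = -320] leading coefficient -5: divide by -5, so div: -(4*((x - 9) - 9)) = 64.
Step 3. [-(4*((x - 9) - 9)) = 64] leading − — multiply by −1 ⇒ neg: 4*((x - 9) - 9) = -64.
Step 4. [4*((x - 9) - 9) = -64] 4 out front; divide by 4 ⇒ div: (x - 9) - 9 = -16.
Step 5. [(x - 9) - 9 = -16] add 9: x sits inside (… - 9). So sub: x - 9 = -7.
Step 6. [x - 9 = -7] the outer -9 inverts by adding 9 ⇒ sub: x = 2.

Answer: x ∈ {2}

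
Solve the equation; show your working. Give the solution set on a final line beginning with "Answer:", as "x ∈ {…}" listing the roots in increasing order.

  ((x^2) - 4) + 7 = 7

Step 1. [((x^2) - 4) + 7 = 7] the outer +7 inverts by subtracting 7, so sub: (x^2) - 4 = 0.
Step 2. [(x^2) - 4 = 0] 4 comes off first (add 4), so sub: x^2 = 4.
Step 3. [x^2 = 4] √ both sides: 4 ≥ 0 gives two branches ⇒ sqrt: x = 2 or -2.

Answer: x ∈ {-2, 2}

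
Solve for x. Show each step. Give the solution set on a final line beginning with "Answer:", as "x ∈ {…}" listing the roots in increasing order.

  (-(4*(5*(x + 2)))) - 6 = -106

Step 1. [(-(4*(5*(x + 2)))) - 6 = -106] -6 is outermost — add 6 both sides. So sub: -(4*(5*(x + 2))) = -100.
Step 2. [-(4*(5*(x + 2))) = -100] flip signs both sides. So neg: 4*(5*(x + 2)) = 100.
Step 3. [4*(5*(x + 2)) = 100] leading coefficient 4: divide by 4. So div: 5*(x + 2) = 25.
Step 4. [5*(x + 2) = 25] 5·(inner) — divide through by 5 ⇒ div: x + 2 = 5.
Step 5. [x + 2 = 5] the outer +2 inverts by subtracting 2, so sub: x = 3.

Answer: x ∈ {3}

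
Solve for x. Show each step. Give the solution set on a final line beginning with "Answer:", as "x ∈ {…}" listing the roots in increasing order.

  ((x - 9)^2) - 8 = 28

Step 1. [((x - 9)^2) - 8 = 28] -8 is outermost — add 8 both sides. So sub: (x - 9)^2 = 36.
Step 2. [(x - 9)^2 = 36] 36 ≥ 0, LHS is (·)² — take ±√. So sqrt: x - 9 = 6 or -6.
Step 3. [x - 9 = 6 or -6] -9 is outermost — add 9 both sides ⇒ sub: x = 15 or 3.

Answer: x ∈ {3, 15}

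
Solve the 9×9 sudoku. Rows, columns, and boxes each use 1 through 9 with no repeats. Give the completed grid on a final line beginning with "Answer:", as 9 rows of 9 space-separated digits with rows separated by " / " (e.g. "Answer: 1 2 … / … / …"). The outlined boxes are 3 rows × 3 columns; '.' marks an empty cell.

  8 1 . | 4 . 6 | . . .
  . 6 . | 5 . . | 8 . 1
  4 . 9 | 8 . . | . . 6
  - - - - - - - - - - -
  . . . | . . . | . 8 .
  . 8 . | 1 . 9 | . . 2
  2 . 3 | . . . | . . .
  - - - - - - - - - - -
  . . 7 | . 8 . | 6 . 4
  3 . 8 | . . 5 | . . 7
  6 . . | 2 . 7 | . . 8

Step 1. [r3c2∈{2,3,5,7}] col 2 places 3 nowhere but r3c2 ⇒ r3c2=3.
Step 2. [r1c3∈{2,5}] box 1 places 5 nowhere but r1c3, so r1c3=5.
Step 3. [r2c8∈{2,3,4,7,9}] in row 2, 4 fits only at r2c8, so r2c8=4.
Step 4. [r2c5∈{2,3,7,9}] in row 2, 9 fits only at r2c5 ⇒ r2c5=9.
Step 5. [r2c6∈{2,3}] row 2 places 3 nowhere but r2c6, so r2c6=3.
Step 6. [r7c6∈{1}] nothing but 1 survives at r7c6. So r7c6=1.
Step 7. [r4c1∈{1,5,7,9}] 1 has one home in col 1: r4c1, so r4c1=1.
Step 8. [r7c1∈{5,9}] in col 1, 9 fits only at r7c1, so r7c1=9.
Step 9. [r5c1∈{5,7}] 5 has one home in col 1: r5c1. So r5c1=5.
Step 10. [r3c6∈{2}] r3c6's peers cover all but 2. So r3c6=2.
Step 11. [r4c6∈{4}] only 4 remains possible at r4c6 ⇒ r4c6=4.
Step 12. [r1c5∈{7}] r1c5's peers cover all but 7, so r1c5=7.
Step 13. [r4c5∈{2,3,5,6}] r4c5 is the only open cell in row 4 admitting 2 ⇒ r4c5=2.
Step 14. [r6c5∈{5,6}] r6c5 is the only open cell in col 5 admitting 5, so r6c5=5.
Step 15. [r6c9∈{9}] nothing but 9 survives at r6c9, so r6c9=9.
Step 16. [r7c4∈{3}] r7c4 has the single candidate 3. So r7c4=3.
Step 17. [r9c3∈{1,4}] r9c3 is the only open cell in col 3 admitting 1 ⇒ r9c3=1.
Step 18. [r1c9∈{3}] r1c9's peers cover all but 3, so r1c9=3.
Step 19. [r4c7∈{3,5,7}] in row 4, 3 fits only at r4c7, so r4c7=3.
Step 20. [r8c4∈{6,9}] col 4 places 9 nowhere but r8c4. So r8c4=9.
Step 21. [r5c3∈{4,6}] 4 has one home in col 3: r5c3 ⇒ r5c3=4.
Step 22. [r5c7∈{7}] only 7 remains possible at r5c7 ⇒ r5c7=7.
Step 23. [r9c5∈{4}] only 4 remains possible at r9c5. So r9c5=4.
Step 24. [r9c2∈{5}] r9c2's peers cover all but 5. So r9c2=5.
Step 25. [r5c8∈{6}] only 6 remains possible at r5c8 ⇒ r5c8=6.
Step 26. [r7c2∈{2}] r7c2 is down to just 2 ⇒ r7c2=2.
Step 27. [r6c8∈{1}] r6c8 is down to just 1 ⇒ r6c8=1.
Step 28. [r9c7∈{9}] nothing but 9 survives at r9c7, so r9c7=9.
Step 29. [r6c4∈{6,7}] r6c4 is the only open cell in row 6 admitting 6, so r6c4=6.
Step 30. [r8c8∈{2}] r8c8 has the single candidate 2, so r8c8=2.
Step 31. [r4c2∈{7,9}] across row 4, 9 lands solely at r4c2. So r4c2=9.
Step 32. [r7c8∈{5}] only 5 remains possible at r7c8 ⇒ r7c8=5.
Step 33. [r1c8∈{9}] r1c8's peers cover all but 9. So r1c8=9.
Step 34. [r4c9∈{5}] r4c9 is down to just 5 ⇒ r4c9=5.
Step 35. [r8c7∈{1}] r8c7's peers cover all but 1, so r8c7=1.
Step 36. [r2c1∈{7}] r2c1 is down to just 7, so r2c1=7.
Step 37. [r3c5∈{1}] r3c5 is down to just 1, so r3c5=1.
Step 38. [r4c4∈{7}] r4c4's peers cover all but 7, so r4c4=7.
Step 39. [r1c7∈{2}] r1c7's peers cover all but 2. So r1c7=2.
Step 40. [r3c8∈{7}] r3c8 has the single candidate 7. So r3c8=7.
Step 41. [r5c5∈{3}] r5c5 is down to just 3, so r5c5=3.
Step 42. [r6c6∈{8}] r6c6 has the single candidate 8 ⇒ r6c6=8.
Step 43. [r8c5∈{6}] r8c5 has the single candidate 6, so r8c5=6.
Step 44. [r6c7∈{4}] r6c7 has the single candidate 4. So r6c7=4.
Step 45. [r2c3∈{2}] nothing but 2 survives at r2c3. So r2c3=2.
Step 46. [r9c8∈{3}] r9c8 is down to just 3. So r9c8=3.
Step 47. [r4c3∈{6}] r4c3's peers cover all but 6. So r4c3=6.
Step 48. [r3c7∈{5}] r3c7's peers cover all but 5. So r3c7=5.
Step 49. [r8c2∈{4}] only 4 remains possible at r8c2. So r8c2=4.
Step 50. [r6c2∈{7}] only 7 remains possible at r6c2 ⇒ r6c2=7.

Answer: 8 1 5 4 7 6 2 9 3 / 7 6 2 5 9 3 8 4 1 / 4 3 9 8 1 2 5 7 6 / 1 9 6 7 2 4 3 8 5 / 5 8 4 1 3 9 7 6 2 / 2 7 3 6 5 8 4 1 9 / 9 2 7 3 8 1 6 5 4 / 3 4 8 9 6 5 1 2 7 / 6 5 1 2 4 7 9 3 8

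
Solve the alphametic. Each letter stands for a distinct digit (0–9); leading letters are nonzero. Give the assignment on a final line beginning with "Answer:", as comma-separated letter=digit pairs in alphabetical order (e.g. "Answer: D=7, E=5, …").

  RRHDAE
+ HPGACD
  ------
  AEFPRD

Step 1. [col 1: E + D ≡ D (mod 10)] column 1 reads E+D+carry(0)=D with nothing yet; with all letters distinct, none taken yet, the only value for E is 0, so E=0.
Step 2. [col 1: E + D ≡ D (mod 10)] no forcing yet in column 1 (carry-in 0); D=2 is free and consistent — try it, so D=2.
Step 3. [col 2: A + C ≡ R (mod 10)] A=6 is one option consistent with column 2 (A + C ≡ R (mod 10), carry-in 0) — take it. So A=6.
Step 4. [col 2: A + C ≡ R (mod 10)] column 2 (A + C ≡ R (mod 10), carry-in 0) doesn't pin C yet; pick C=5 and continue, so C=5.
Step 5. [col 2: A + C ≡ R (mod 10)] column 2: given A=6, C=5, carry-in 0, and digits 0,2,5,6 already taken and all letters distinct, A+C≡R (mod 10) forces R=1. So R=1.
Step 6. [col 3: D + A ≡ P (mod 10)] column 3 reads D+A+carry(1)=P with D=2, A=6; with digits 0,1,2,5,6 already taken and all letters distinct, the only value for P is 9 ⇒ P=9.
Step 7. [col 4: H + G ≡ F (mod 10)] from column 4 (nothing yet, carry-in 0, digits 0,1,2,5,6,9 already taken and all letters distinct): F must equal 7 ⇒ F=7.
Step 8. [col 4: H + G ≡ F (mod 10)] H=4 is one option consistent with column 4 (H + G ≡ F (mod 10), carry-in 0) — take it, so H=4.
Step 9. [col 4: H + G ≡ F (mod 10)] column 4 reads H+G+carry(0)=F with H=4, F=7; with digits 0,1,2,4,5,6,7,9 already taken and all letters distinct, the only value for G is 3 ⇒ G=3.

Answer: A=6, C=5, D=2, E=0, F=7, G=3, H=4, P=9, R=1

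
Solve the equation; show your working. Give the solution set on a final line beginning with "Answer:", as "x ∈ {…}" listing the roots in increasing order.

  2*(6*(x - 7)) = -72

Step 1. [2*(6*(x - 7)) = -72] LHS = 2·(…); ÷2 both sides, so div: 6*(x - 7) = -36.
Step 2. [6*(x - 7) = -36] 6 out front; divide by 6, so div: x - 7 = -6.
Step 3. [x - 7 = -6] add 7: x sits inside (… - 7). So sub: x = 1.

Answer: x ∈ {1}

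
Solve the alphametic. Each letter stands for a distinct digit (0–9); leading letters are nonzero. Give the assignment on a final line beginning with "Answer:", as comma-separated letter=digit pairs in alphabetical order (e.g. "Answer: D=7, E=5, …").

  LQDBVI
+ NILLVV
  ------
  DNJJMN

Step 1. [col 1: I + V ≡ N (mod 10)] several values work for I in column 1 (I + V ≡ N (mod 10), carry-in 0); try I=4. So I=4.
Step 2. [col 1: I + V ≡ N (mod 10)] no forcing yet in column 1 (carry-in 0); V=3 is free and consistent — try it. So V=3.
Step 3. [col 1: I + V ≡ N (mod 10)] from column 1 (I=4, V=3, carry-in 0, digits 3,4 already taken and all letters distinct): N must equal 7 ⇒ N=7.
Step 4. [col 2: V + V ≡ M (mod 10)] from column 2 (V=3, carry-in 0, digits 3,4,7 already taken and all letters distinct): M must equal 6. So M=6.
Step 5. [col 3: B + L ≡ J (mod 10)] several values work for J in column 3 (B + L ≡ J (mod 10), carry-in 0); try J=0 ⇒ J=0.
Step 6. [col 3: B + L ≡ J (mod 10)] L=1 is one option consistent with column 3 (B + L ≡ J (mod 10), carry-in 0) — take it. So L=1.
Step 7. [col 3: B + L ≡ J (mod 10)] from column 3 (L=1, J=0, carry-in 0, digits 0,1,3,4,6,7 already taken and all letters distinct): B must equal 9 ⇒ B=9.
Step 8. [col 4: D + L ≡ J (mod 10)] in column 4 we have D+L≡J with carry-in 1; given L=1, J=0 and digits 0,1,3,4,6,7,9 already taken and all letters distinct, that pins D to 8, so D=8.
Step 9. [col 5: Q + I ≡ N (mod 10)] from column 5 (I=4, N=7, carry-in 1, digits 0,1,3,4,6,7,8,9 already taken and all letters distinct): Q must equal 2, so Q=2.

Answer: B=9, D=8, I=4, J=0, L=1, M=6, N=7, Q=2, V=3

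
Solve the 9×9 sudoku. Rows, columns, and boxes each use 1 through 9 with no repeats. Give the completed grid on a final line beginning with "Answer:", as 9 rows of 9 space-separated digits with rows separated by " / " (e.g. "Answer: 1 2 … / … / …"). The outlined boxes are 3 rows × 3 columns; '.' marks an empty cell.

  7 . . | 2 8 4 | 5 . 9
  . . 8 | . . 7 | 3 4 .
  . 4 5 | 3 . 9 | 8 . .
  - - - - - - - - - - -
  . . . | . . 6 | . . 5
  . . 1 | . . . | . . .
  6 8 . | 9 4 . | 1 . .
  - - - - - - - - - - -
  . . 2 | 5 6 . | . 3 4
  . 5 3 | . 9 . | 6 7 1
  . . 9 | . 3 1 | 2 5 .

Step 1. [r6c8∈{2}] r6c8 is down to just 2, so r6c8=2.
Step 2. [r5c1∈{2,3,4,5,9}] across col 1, 5 lands solely at r5c1, so r5c1=5.
Step 3. [r3c5∈{1}] only 1 remains possible at r3c5, so r3c5=1.
Step 4. [r4c1∈{2,3,4,9}] across col 1, 3 lands solely at r4c1. So r4c1=3.
Step 5. [r9c4∈{4,7,8}] across box 8, 7 lands solely at r9c4, so r9c4=7.
Step 6. [r5c4∈{8}] r5c4 is down to just 8 ⇒ r5c4=8.
Step 7. [r3c9∈{2,6,7}] across row 3, 7 lands solely at r3c9, so r3c9=7.
Step 8. [r1c3∈{6}] only 6 remains possible at r1c3, so r1c3=6.
Step 9. [r2c1∈{1,2,9}] across col 1, 9 lands solely at r2c1. So r2c1=9.
Step 10. [r5c7∈{4,7,9}] row 5 places 4 nowhere but r5c7 ⇒ r5c7=4.
Step 11. [r4c7∈{7,9}] r4c7 is the only open cell in col 7 admitting 7 ⇒ r4c7=7.
Step 12. [r4c5∈{2}] nothing but 2 survives at r4c5 ⇒ r4c5=2.
Step 13. [r5c2∈{2,7,9}] 2 has one home in row 5: r5c2 ⇒ r5c2=2.
Step 14. [r6c9∈{3}] r6c9 has the single candidate 3. So r6c9=3.
Step 15. [r3c8∈{6}] only 6 remains possible at r3c8 ⇒ r3c8=6.
Step 16. [r7c1∈{1,8}] across col 1, 1 lands solely at r7c1. So r7c1=1.
Step 17. [r9c1∈{4,8}] 4 has one home in row 9: r9c1 ⇒ r9c1=4.
Step 18. [r8c6∈{2,8}] r8c6 is the only open cell in row 8 admitting 2, so r8c6=2.
Step 19. [r2c2∈{1}] r2c2 has the single candidate 1. So r2c2=1.
Step 20. [r5c8∈{9}] r5c8 is down to just 9. So r5c8=9.
Step 21. [r6c6∈{5}] r6c6's peers cover all but 5 ⇒ r6c6=5.
Step 22. [r5c9∈{6}] r5c9 has the single candidate 6, so r5c9=6.
Step 23. [r3c1∈{2}] only 2 remains possible at r3c1 ⇒ r3c1=2.
Step 24. [r2c9∈{2}] nothing but 2 survives at r2c9. So r2c9=2.
Step 25. [r4c8∈{8}] only 8 remains possible at r4c8, so r4c8=8.
Step 26. [r4c3∈{4}] r4c3 is down to just 4, so r4c3=4.
Step 27. [r9c2∈{6}] r9c2's peers cover all but 6 ⇒ r9c2=6.
Step 28. [r9c9∈{8}] r9c9 has the single candidate 8 ⇒ r9c9=8.
Step 29. [r4c2∈{9}] nothing but 9 survives at r4c2, so r4c2=9.
Step 30. [r1c2∈{3}] r1c2's peers cover all but 3, so r1c2=3.
Step 31. [r4c4∈{1}] r4c4 is down to just 1, so r4c4=1.
Step 32. [r2c4∈{6}] only 6 remains possible at r2c4 ⇒ r2c4=6.
Step 33. [r7c7∈{9}] nothing but 9 survives at r7c7. So r7c7=9.
Step 34. [r5c5∈{7}] only 7 remains possible at r5c5. So r5c5=7.
Step 35. [r7c2∈{7}] only 7 remains possible at r7c2, so r7c2=7.
Step 36. [r8c4∈{4}] r8c4 is down to just 4. So r8c4=4.
Step 37. [r7c6∈{8}] r7c6 is down to just 8 ⇒ r7c6=8.
Step 38. [r2c5∈{5}] r2c5's peers cover all but 5. So r2c5=5.
Step 39. [r1c8∈{1}] only 1 remains possible at r1c8, so r1c8=1.
Step 40. [r8c1∈{8}] r8c1 is down to just 8. So r8c1=8.
Step 41. [r6c3∈{7}] only 7 remains possible at r6c3. So r6c3=7.
Step 42. [r5c6∈{3}] only 3 remains possible at r5c6. So r5c6=3.

Answer: 7 3 6 2 8 4 5 1 9 / 9 1 8 6 5 7 3 4 2 / 2 4 5 3 1 9 8 6 7 / 3 9 4 1 2 6 7 8 5 / 5 2 1 8 7 3 4 9 6 / 6 8 7 9 4 5 1 2 3 / 1 7 2 5 6 8 9 3 4 / 8 5 3 4 9 2 6 7 1 / 4 6 9 7 3 1 2 5 8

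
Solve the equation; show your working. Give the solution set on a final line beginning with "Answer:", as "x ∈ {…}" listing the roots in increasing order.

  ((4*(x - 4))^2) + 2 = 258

Step 1. [((4*(x - 4))^2) + 2 = 258] subtract 2: x sits inside (… + 2) ⇒ sub: (4*(x - 4))^2 = 256.
Step 2. [(4*(x - 4))^2 = 256] √ both sides: 256 ≥ 0 gives two branches. So sqrt: 4*(x - 4) = 16 or -16.
Step 3. [4*(x - 4) = 16 or -16] divide by the outer 4 ⇒ div: x - 4 = 4 or -4.
Step 4. [x - 4 = 4 or -4] the outer -4 inverts by adding 4, so sub: x = 8 or 0.

Answer: x ∈ {0, 8}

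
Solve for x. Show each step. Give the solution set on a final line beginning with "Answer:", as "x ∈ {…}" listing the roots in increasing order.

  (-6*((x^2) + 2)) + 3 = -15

Step 1. [(-6*((x^2) + 2)) + 3 = -15] peel the +3: subtract 3 from each side, so sub: -6*((x^2) + 2) = -18.
Step 2. [-6*((x^2) + 2) = -18] LHS = -6·(…); ÷-6 both sides, so div: (x^2) + 2 = 3.
Step 3. [(x^2) + 2 = 3] peel the +2: subtract 2 from each side, so sub: x^2 = 1.
Step 4. [x^2 = 1] √ both sides: 1 ≥ 0 gives two branches ⇒ sqrt: x = 1 or -1.

Answer: x ∈ {-1, 1}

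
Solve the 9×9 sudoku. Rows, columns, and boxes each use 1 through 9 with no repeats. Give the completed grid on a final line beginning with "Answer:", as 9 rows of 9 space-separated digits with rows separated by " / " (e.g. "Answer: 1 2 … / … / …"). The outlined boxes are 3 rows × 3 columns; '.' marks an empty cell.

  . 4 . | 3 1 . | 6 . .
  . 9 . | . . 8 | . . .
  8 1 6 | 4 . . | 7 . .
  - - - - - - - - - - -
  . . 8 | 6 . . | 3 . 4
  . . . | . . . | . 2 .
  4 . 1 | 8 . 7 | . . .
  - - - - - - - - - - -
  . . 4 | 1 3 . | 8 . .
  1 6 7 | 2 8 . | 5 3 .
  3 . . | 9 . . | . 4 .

Step 1. [r5c4∈{5}] only 5 remains possible at r5c4. So r5c4=5.
Step 2. [r5c3∈{3,9}] in col 3, 9 fits only at r5c3, so r5c3=9.
Step 3. [r5c7∈{1}] nothing but 1 survives at r5c7 ⇒ r5c7=1.
Step 4. [r9c7∈{2}] only 2 remains possible at r9c7 ⇒ r9c7=2.
Step 5. [r9c3∈{5}] r9c3's peers cover all but 5, so r9c3=5.
Step 6. [r1c1∈{2,5,7}] row 1 places 7 nowhere but r1c1, so r1c1=7.
Step 7. [r8c9∈{9}] only 9 remains possible at r8c9. So r8c9=9.
Step 8. [r2c1∈{2,5}] 5 has one home in box 1: r2c1. So r2c1=5.
Step 9. [r3c5∈{2,5,9}] across col 5, 5 lands solely at r3c5, so r3c5=5.
Step 10. [r4c1∈{2}] nothing but 2 survives at r4c1, so r4c1=2.
Step 11. [r3c8∈{9}] only 9 remains possible at r3c8 ⇒ r3c8=9.
Step 12. [r2c5∈{2,6,7}] row 2 places 6 nowhere but r2c5 ⇒ r2c5=6.
Step 13. [r1c3∈{2}] r1c3 is down to just 2. So r1c3=2.
Step 14. [r2c9∈{1,2,3}] r2c9 is the only open cell in row 2 admitting 2. So r2c9=2.
Step 15. [r5c9∈{6,7,8}] r5c9 is the only open cell in row 5 admitting 8. So r5c9=8.
Step 16. [r4c8∈{5,7}] across box 6, 7 lands solely at r4c8, so r4c8=7.
Step 17. [r7c8∈{6}] nothing but 6 survives at r7c8, so r7c8=6.
Step 18. [r6c8∈{5}] nothing but 5 survives at r6c8. So r6c8=5.
Step 19. [r5c6∈{3,4}] across col 6, 3 lands solely at r5c6, so r5c6=3.
Step 20. [r4c5∈{9}] r4c5's peers cover all but 9, so r4c5=9.
Step 21. [r7c9∈{7}] r7c9 is down to just 7, so r7c9=7.
Step 22. [r8c6∈{4}] r8c6 has the single candidate 4. So r8c6=4.
Step 23. [r7c1∈{9}] r7c1's peers cover all but 9. So r7c1=9.
Step 24. [r2c7∈{4}] nothing but 4 survives at r2c7 ⇒ r2c7=4.
Step 25. [r4c6∈{1}] r4c6's peers cover all but 1 ⇒ r4c6=1.
Step 26. [r9c9∈{1}] r9c9 is down to just 1, so r9c9=1.
Step 27. [r2c3∈{3}] r2c3's peers cover all but 3 ⇒ r2c3=3.
Step 28. [r6c5∈{2}] r6c5 has the single candidate 2, so r6c5=2.
Step 29. [r6c2∈{3}] r6c2 has the single candidate 3 ⇒ r6c2=3.
Step 30. [r3c9∈{3}] r3c9's peers cover all but 3 ⇒ r3c9=3.
Step 31. [r5c5∈{4}] r5c5 is down to just 4. So r5c5=4.
Step 32. [r1c8∈{8}] nothing but 8 survives at r1c8 ⇒ r1c8=8.
Step 33. [r5c1∈{6}] r5c1's peers cover all but 6 ⇒ r5c1=6.
Step 34. [r2c8∈{1}] nothing but 1 survives at r2c8 ⇒ r2c8=1.
Step 35. [r6c7∈{9}] nothing but 9 survives at r6c7. So r6c7=9.
Step 36. [r6c9∈{6}] only 6 remains possible at r6c9, so r6c9=6.
Step 37. [r9c6∈{6}] nothing but 6 survives at r9c6. So r9c6=6.
Step 38. [r1c6∈{9}] r1c6 is down to just 9 ⇒ r1c6=9.
Step 39. [r4c2∈{5}] r4c2's peers cover all but 5. So r4c2=5.
Step 40. [r3c6∈{2}] r3c6 is down to just 2. So r3c6=2.
Step 41. [r7c2∈{2}] nothing but 2 survives at r7c2. So r7c2=2.
Step 42. [r1c9∈{5}] only 5 remains possible at r1c9, so r1c9=5.
Step 43. [r9c5∈{7}] only 7 remains possible at r9c5, so r9c5=7.
Step 44. [r5c2∈{7}] r5c2 is down to just 7, so r5c2=7.
Step 45. [r9c2∈{8}] only 8 remains possible at r9c2. So r9c2=8.
Step 46. [r2c4∈{7}] nothing but 7 survives at r2c4 ⇒ r2c4=7.
Step 47. [r7c6∈{5}] nothing but 5 survives at r7c6, so r7c6=5.

Answer: 7 4 2 3 1 9 6 8 5 / 5 9 3 7 6 8 4 1 2 / 8 1 6 4 5 2 7 9 3 / 2 5 8 6 9 1 3 7 4 / 6 7 9 5 4 3 1 2 8 / 4 3 1 8 2 7 9 5 6 / 9 2 4 1 3 5 8 6 7 / 1 6 7 2 8 4 5 3 9 / 3 8 5 9 7 6 2 4 1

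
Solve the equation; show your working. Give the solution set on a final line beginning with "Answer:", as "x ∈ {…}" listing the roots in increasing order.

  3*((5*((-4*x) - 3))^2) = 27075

Step 1. [3*((5*((-4*x) - 3))^2) = 27075] leading coefficient 3: divide by 3 ⇒ div: (5*((-4*x) - 3))^2 = 9025.
Step 2. [(5*((-4*x) - 3))^2 = 9025] LHS squared, RHS 9025 ≥ 0: apply √ (±), so sqrt: 5*((-4*x) - 3) = 95 or -95.
Step 3. [5*((-4*x) - 3) = 95 or -95] leading coefficient 5: divide by 5 ⇒ div: (-4*x) - 3 = 19 or -19.
Step 4. [(-4*x) - 3 = 19 or -19] 3 comes off first (add 3). So sub: -4*x = 22 or -16.
Step 5. [-4*x = 22 or -16] leading coefficient -4: divide by -4 ⇒ div: x = -11/2 or 4.

Answer: x ∈ {-11/2, 4}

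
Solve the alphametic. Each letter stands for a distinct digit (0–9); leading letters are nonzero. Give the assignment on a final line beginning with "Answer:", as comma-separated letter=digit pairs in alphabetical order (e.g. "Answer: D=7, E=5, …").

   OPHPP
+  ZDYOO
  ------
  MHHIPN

Step 1. [col 1: P + O ≡ N (mod 10)] O=9 is one option consistent with column 1 (P + O ≡ N (mod 10), carry-in 0) — take it. So O=9.
Step 2. [M] M is the leading digit of a 6-digit sum of two 5-digit numbers; the final carry is exactly 1 ⇒ M=1.
Step 3. [col 1: P + O ≡ N (mod 10)] no forcing yet in column 1 (carry-in 0); N=5 is free and consistent — try it, so N=5.
Step 4. [col 1: P + O ≡ N (mod 10)] in column 1 we have P+O≡N with carry-in 0; given O=9, N=5 and digits 1,5,9 already taken and all letters distinct, that pins P to 6 ⇒ P=6.
Step 5. [col 3: H + Y ≡ I (mod 10)] no forcing yet in column 3 (carry-in 1); Y=4 is free and consistent — try it ⇒ Y=4.
Step 6. [col 3: H + Y ≡ I (mod 10)] I=2 is one option consistent with column 3 (H + Y ≡ I (mod 10), carry-in 1) — take it, so I=2.
Step 7. [col 3: H + Y ≡ I (mod 10)] column 3: given Y=4, I=2, carry-in 1, and digits 1,2,4,5,6,9 already taken and all letters distinct, H+Y≡I (mod 10) forces H=7. So H=7.
Step 8. [col 4: P + D ≡ H (mod 10)] column 4: given P=6, H=7, carry-in 1, and digits 1,2,4,5,6,7,9 already taken and all letters distinct, P+D≡H (mod 10) forces D=0, so D=0.
Step 9. [col 5: O + Z ≡ H (mod 10)] in column 5 we have O+Z≡H with carry-in 0; given O=9, H=7 and digits 0,1,2,4,5,6,7,9 already taken and all letters distinct, that pins Z to 8, so Z=8.

Answer: D=0, H=7, I=2, M=1, N=5, O=9, P=6, Y=4, Z=8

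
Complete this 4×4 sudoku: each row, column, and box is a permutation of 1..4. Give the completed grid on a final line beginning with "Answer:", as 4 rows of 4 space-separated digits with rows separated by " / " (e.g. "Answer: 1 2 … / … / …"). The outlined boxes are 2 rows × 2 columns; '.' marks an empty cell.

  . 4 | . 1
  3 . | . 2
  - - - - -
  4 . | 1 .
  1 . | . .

Step 1. [r3c4∈{3}] nothing but 3 survives at r3c4 ⇒ r3c4=3.
Step 2. [r4c3∈{2,4}] r4c3 is the only open cell in col 3 admitting 2 ⇒ r4c3=2.
Step 3. [r1c3∈{3}] r1c3 has the single candidate 3 ⇒ r1c3=3.
Step 4. [r2c2∈{1}] r2c2 is down to just 1, so r2c2=1.
Step 5. [r4c4∈{4}] r4c4 is down to just 4. So r4c4=4.
Step 6. [r4c2∈{3}] r4c2 has the single candidate 3 ⇒ r4c2=3.
Step 7. [r1c1∈{2}] nothing but 2 survives at r1c1, so r1c1=2.
Step 8. [r3c2∈{2}] only 2 remains possible at r3c2, so r3c2=2.
Step 9. [r2c3∈{4}] only 4 remains possible at r2c3. So r2c3=4.

Answer: 2 4 3 1 / 3 1 4 2 / 4 2 1 3 / 1 3 2 4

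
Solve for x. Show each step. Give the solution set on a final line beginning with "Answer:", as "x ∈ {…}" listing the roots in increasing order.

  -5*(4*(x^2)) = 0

Step 1. [-5*(4*(x^2)) = 0] -5·(inner) — divide through by -5. So div: 4*(x^2) = 0.
Step 2. [4*(x^2) = 0] divide by the outer 4, so div: x^2 = 0.
Step 3. [x^2 = 0] LHS squared, RHS 0 ≥ 0: apply √ (±) ⇒ sqrt: x = 0.

Answer: x ∈ {0}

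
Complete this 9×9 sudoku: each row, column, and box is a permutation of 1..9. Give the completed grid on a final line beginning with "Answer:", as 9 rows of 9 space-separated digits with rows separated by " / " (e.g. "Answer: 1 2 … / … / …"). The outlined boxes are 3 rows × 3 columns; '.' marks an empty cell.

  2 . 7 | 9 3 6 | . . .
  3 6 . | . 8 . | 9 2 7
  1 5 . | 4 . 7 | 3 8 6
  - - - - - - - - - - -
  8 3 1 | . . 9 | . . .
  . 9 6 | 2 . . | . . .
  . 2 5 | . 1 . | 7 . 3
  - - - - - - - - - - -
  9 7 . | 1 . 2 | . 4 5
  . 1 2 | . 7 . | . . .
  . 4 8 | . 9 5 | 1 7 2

Step 1. [r4c9∈{4}] nothing but 4 survives at r4c9. So r4c9=4.
Step 2. [r8c8∈{3,6,9}] in col 8, 3 fits only at r8c8 ⇒ r8c8=3.
Step 3. [r5c5∈{4,5}] across col 5, 4 lands solely at r5c5 ⇒ r5c5=4.
Step 4. [r4c5∈{5,6}] across col 5, 5 lands solely at r4c5, so r4c5=5.
Step 5. [r7c7∈{6,8}] row 7 places 8 nowhere but r7c7. So r7c7=8.
Step 6. [r4c8∈{6}] only 6 remains possible at r4c8 ⇒ r4c8=6.
Step 7. [r6c4∈{6,8}] in row 6, 6 fits only at r6c4 ⇒ r6c4=6.
Step 8. [r5c9∈{1,8}] in col 9, 8 fits only at r5c9, so r5c9=8.
Step 9. [r5c8∈{1,5}] 1 has one home in row 5: r5c8, so r5c8=1.
Step 10. [r9c1∈{6}] nothing but 6 survives at r9c1 ⇒ r9c1=6.
Step 11. [r8c6∈{4,8}] row 8 places 4 nowhere but r8c6. So r8c6=4.
Step 12. [r1c7∈{4,5}] across row 1, 4 lands solely at r1c7, so r1c7=4.
Step 13. [r7c5∈{6}] r7c5 has the single candidate 6 ⇒ r7c5=6.
Step 14. [r7c3∈{3}] r7c3's peers cover all but 3. So r7c3=3.
Step 15. [r3c5∈{2}] nothing but 2 survives at r3c5. So r3c5=2.
Step 16. [r4c7∈{2}] nothing but 2 survives at r4c7. So r4c7=2.
Step 17. [r2c3∈{4}] r2c3 has the single candidate 4 ⇒ r2c3=4.
Step 18. [r1c9∈{1}] r1c9 is down to just 1. So r1c9=1.
Step 19. [r6c8∈{9}] only 9 remains possible at r6c8, so r6c8=9.
Step 20. [r6c1∈{4}] r6c1 is down to just 4 ⇒ r6c1=4.
Step 21. [r8c1∈{5}] nothing but 5 survives at r8c1 ⇒ r8c1=5.
Step 22. [r5c6∈{3}] r5c6 has the single candidate 3, so r5c6=3.
Step 23. [r8c9∈{9}] only 9 remains possible at r8c9, so r8c9=9.
Step 24. [r1c2∈{8}] only 8 remains possible at r1c2, so r1c2=8.
Step 25. [r6c6∈{8}] r6c6's peers cover all but 8 ⇒ r6c6=8.
Step 26. [r8c7∈{6}] r8c7's peers cover all but 6. So r8c7=6.
Step 27. [r3c3∈{9}] only 9 remains possible at r3c3. So r3c3=9.
Step 28. [r2c4∈{5}] nothing but 5 survives at r2c4 ⇒ r2c4=5.
Step 29. [r1c8∈{5}] nothing but 5 survives at r1c8. So r1c8=5.
Step 30. [r2c6∈{1}] r2c6's peers cover all but 1, so r2c6=1.
Step 31. [r9c4∈{3}] only 3 remains possible at r9c4 ⇒ r9c4=3.
Step 32. [r5c7∈{5}] r5c7 has the single candidate 5, so r5c7=5.
Step 33. [r4c4∈{7}] r4c4 has the single candidate 7. So r4c4=7.
Step 34. [r8c4∈{8}] r8c4 has the single candidate 8. So r8c4=8.
Step 35. [r5c1∈{7}] r5c1's peers cover all but 7, so r5c1=7.

Answer: 2 8 7 9 3 6 4 5 1 / 3 6 4 5 8 1 9 2 7 / 1 5 9 4 2 7 3 8 6 / 8 3 1 7 5 9 2 6 4 / 7 9 6 2 4 3 5 1 8 / 4 2 5 6 1 8 7 9 3 / 9 7 3 1 6 2 8 4 5 / 5 1 2 8 7 4 6 3 9 / 6 4 8 3 9 5 1 7 2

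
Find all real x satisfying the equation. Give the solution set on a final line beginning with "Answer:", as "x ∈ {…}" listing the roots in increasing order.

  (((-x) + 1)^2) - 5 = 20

Step 1. [(((-x) + 1)^2) - 5 = 20] add 5: x sits inside (… - 5) ⇒ sub: ((-x) + 1)^2 = 25.
Step 2. [((-x) + 1)^2 = 25] √ both sides: 25 ≥ 0 gives two branches ⇒ sqrt: (-x) + 1 = 5 or -5.
Step 3. [(-x) + 1 = 5 or -5] subtract 1: x sits inside (… + 1). So sub: -x = 4 or -6.
Step 4. [-x = 4 or -6] flip signs both sides, so neg: x = -4 or 6.

Answer: x ∈ {-4, 6}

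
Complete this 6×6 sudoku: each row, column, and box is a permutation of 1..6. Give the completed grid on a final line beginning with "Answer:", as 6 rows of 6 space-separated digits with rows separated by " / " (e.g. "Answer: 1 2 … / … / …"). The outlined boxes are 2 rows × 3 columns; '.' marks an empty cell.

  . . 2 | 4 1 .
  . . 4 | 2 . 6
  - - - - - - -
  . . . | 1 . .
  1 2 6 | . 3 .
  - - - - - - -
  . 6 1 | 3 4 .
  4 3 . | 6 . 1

Step 1. [r1c2∈{5}] r1c2 is down to just 5 ⇒ r1c2=5.
Step 2. [r4c4∈{5}] r4c4 has the single candidate 5. So r4c4=5.
Step 3. [r5c6∈{2,5}] 5 has one home in col 6: r5c6 ⇒ r5c6=5.
Step 4. [r3c6∈{2,4}] 2 has one home in col 6: r3c6, so r3c6=2.
Step 5. [r3c3∈{3,5}] r3c3 is the only open cell in col 3 admitting 3 ⇒ r3c3=3.
Step 6. [r2c1∈{3}] r2c1 is down to just 3. So r2c1=3.
Step 7. [r4c6∈{4}] r4c6 is down to just 4. So r4c6=4.
Step 8. [r3c1∈{5}] r3c1's peers cover all but 5. So r3c1=5.
Step 9. [r2c5∈{5}] r2c5 is down to just 5, so r2c5=5.
Step 10. [r3c5∈{6}] r3c5's peers cover all but 6 ⇒ r3c5=6.
Step 11. [r2c2∈{1}] nothing but 1 survives at r2c2. So r2c2=1.
Step 12. [r1c6∈{3}] r1c6's peers cover all but 3 ⇒ r1c6=3.
Step 13. [r6c3∈{5}] r6c3 has the single candidate 5, so r6c3=5.
Step 14. [r6c5∈{2}] r6c5 is down to just 2. So r6c5=2.
Step 15. [r1c1∈{6}] r1c1 has the single candidate 6. So r1c1=6.
Step 16. [r5c1∈{2}] nothing but 2 survives at r5c1, so r5c1=2.
Step 17. [r3c2∈{4}] nothing but 4 survives at r3c2. So r3c2=4.

Answer: 6 5 2 4 1 3 / 3 1 4 2 5 6 / 5 4 3 1 6 2 / 1 2 6 5 3 4 / 2 6 1 3 4 5 / 4 3 5 6 2 1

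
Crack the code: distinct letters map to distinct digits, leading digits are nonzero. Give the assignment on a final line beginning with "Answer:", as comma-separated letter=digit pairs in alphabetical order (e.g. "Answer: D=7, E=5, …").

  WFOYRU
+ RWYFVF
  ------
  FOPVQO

Step 1. [col 1: U + F ≡ O (mod 10)] column 1 (U + F ≡ O (mod 10), carry-in 0) doesn't pin U yet; pick U=4 and continue, so U=4.
Step 2. [col 1: U + F ≡ O (mod 10)] column 1 (U + F ≡ O (mod 10), carry-in 0) doesn't pin F yet; pick F=5 and continue ⇒ F=5.
Step 3. [col 1: U + F ≡ O (mod 10)] from column 1 (U=4, F=5, carry-in 0, digits 4,5 already taken and all letters distinct): O must equal 9. So O=9.
Step 4. [col 2: R + V ≡ Q (mod 10)] column 2 (R + V ≡ Q (mod 10), carry-in 0) doesn't pin V yet; pick V=6 and continue, so V=6.
Step 5. [col 2: R + V ≡ Q (mod 10)] several values work for R in column 2 (R + V ≡ Q (mod 10), carry-in 0); try R=2, so R=2.
Step 6. [col 2: R + V ≡ Q (mod 10)] from column 2 (R=2, V=6, carry-in 0, digits 2,4,5,6,9 already taken and all letters distinct): Q must equal 8. So Q=8.
Step 7. [col 3: Y + F ≡ V (mod 10)] column 3: given F=5, V=6, carry-in 0, and digits 2,4,5,6,8,9 already taken and all letters distinct, Y+F≡V (mod 10) forces Y=1 ⇒ Y=1.
Step 8. [col 4: O + Y ≡ P (mod 10)] in column 4 we have O+Y≡P with carry-in 0; given O=9, Y=1 and digits 1,2,4,5,6,8,9 already taken and all letters distinct, that pins P to 0, so P=0.
Step 9. [col 5: F + W ≡ O (mod 10)] column 5: given F=5, O=9, carry-in 1, and digits 0,1,2,4,5,6,8,9 already taken and all letters distinct, F+W≡O (mod 10) forces W=3, so W=3.

Answer: F=5, O=9, P=0, Q=8, R=2, U=4, V=6, W=3, Y=1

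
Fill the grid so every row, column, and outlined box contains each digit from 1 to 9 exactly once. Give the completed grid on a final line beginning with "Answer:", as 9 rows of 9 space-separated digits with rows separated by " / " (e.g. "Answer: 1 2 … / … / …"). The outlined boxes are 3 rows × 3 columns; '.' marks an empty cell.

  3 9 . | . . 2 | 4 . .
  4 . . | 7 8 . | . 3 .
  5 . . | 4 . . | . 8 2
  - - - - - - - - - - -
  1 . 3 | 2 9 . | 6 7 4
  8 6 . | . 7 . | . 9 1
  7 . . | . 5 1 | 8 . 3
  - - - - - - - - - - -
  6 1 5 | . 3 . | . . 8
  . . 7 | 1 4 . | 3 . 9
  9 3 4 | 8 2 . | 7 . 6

Step 1. [r1c8∈{1,5,6}] 6 has one home in col 8: r1c8 ⇒ r1c8=6.
Step 2. [r6c8∈{2}] nothing but 2 survives at r6c8 ⇒ r6c8=2.
Step 3. [r3c5∈{1,6}] 6 has one home in col 5: r3c5 ⇒ r3c5=6.
Step 4. [r9c6∈{5}] nothing but 5 survives at r9c6, so r9c6=5.
Step 5. [r2c6∈{9}] r2c6's peers cover all but 9 ⇒ r2c6=9.
Step 6. [r3c3∈{1}] r3c3's peers cover all but 1. So r3c3=1.
Step 7. [r2c2∈{2}] r2c2's peers cover all but 2, so r2c2=2.
Step 8. [r2c9∈{5}] r2c9's peers cover all but 5 ⇒ r2c9=5.
Step 9. [r5c6∈{3,4}] 4 has one home in row 5: r5c6, so r5c6=4.
Step 10. [r7c4∈{9}] r7c4 has the single candidate 9, so r7c4=9.
Step 11. [r4c6∈{8}] only 8 remains possible at r4c6 ⇒ r4c6=8.
Step 12. [r8c1∈{2}] r8c1 is down to just 2, so r8c1=2.
Step 13. [r5c7∈{5}] nothing but 5 survives at r5c7. So r5c7=5.
Step 14. [r2c7∈{1}] only 1 remains possible at r2c7, so r2c7=1.
Step 15. [r8c2∈{8}] r8c2 is down to just 8. So r8c2=8.
Step 16. [r7c7∈{2}] nothing but 2 survives at r7c7. So r7c7=2.
Step 17. [r3c2∈{7}] r3c2's peers cover all but 7 ⇒ r3c2=7.
Step 18. [r9c8∈{1}] nothing but 1 survives at r9c8. So r9c8=1.
Step 19. [r6c4∈{6}] nothing but 6 survives at r6c4, so r6c4=6.
Step 20. [r7c6∈{7}] r7c6's peers cover all but 7. So r7c6=7.
Step 21. [r1c9∈{7}] r1c9's peers cover all but 7. So r1c9=7.
Step 22. [r8c6∈{6}] r8c6 is down to just 6 ⇒ r8c6=6.
Step 23. [r3c7∈{9}] only 9 remains possible at r3c7, so r3c7=9.
Step 24. [r5c4∈{3}] r5c4 is down to just 3 ⇒ r5c4=3.
Step 25. [r1c5∈{1}] r1c5 is down to just 1, so r1c5=1.
Step 26. [r2c3∈{6}] only 6 remains possible at r2c3 ⇒ r2c3=6.
Step 27. [r7c8∈{4}] only 4 remains possible at r7c8 ⇒ r7c8=4.
Step 28. [r4c2∈{5}] r4c2 is down to just 5 ⇒ r4c2=5.
Step 29. [r6c3∈{9}] nothing but 9 survives at r6c3 ⇒ r6c3=9.
Step 30. [r5c3∈{2}] r5c3 is down to just 2, so r5c3=2.
Step 31. [r3c6∈{3}] r3c6 is down to just 3. So r3c6=3.
Step 32. [r1c3∈{8}] only 8 remains possible at r1c3, so r1c3=8.
Step 33. [r1c4∈{5}] r1c4's peers cover all but 5. So r1c4=5.
Step 34. [r6c2∈{4}] nothing but 4 survives at r6c2 ⇒ r6c2=4.
Step 35. [r8c8∈{5}] only 5 remains possible at r8c8. So r8c8=5.

Answer: 3 9 8 5 1 2 4 6 7 / 4 2 6 7 8 9 1 3 5 / 5 7 1 4 6 3 9 8 2 / 1 5 3 2 9 8 6 7 4 / 8 6 2 3 7 4 5 9 1 / 7 4 9 6 5 1 8 2 3 / 6 1 5 9 3 7 2 4 8 / 2 8 7 1 4 6 3 5 9 / 9 3 4 8 2 5 7 1 6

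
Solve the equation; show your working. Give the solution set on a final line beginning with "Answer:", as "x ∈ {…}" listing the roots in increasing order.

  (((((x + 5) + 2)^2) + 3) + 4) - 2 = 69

Step 1. [(((((x + 5) + 2)^2) + 3) + 4) - 2 = 69] peel the -2: add 2 from each side ⇒ sub: ((((x + 5) + 2)^2) + 3) + 4 = 71.
Step 2. [((((x + 5) + 2)^2) + 3) + 4 = 71] 4 comes off first (subtract 4), so sub: (((x + 5) + 2)^2) + 3 = 67.
Step 3. [(((x + 5) + 2)^2) + 3 = 67] +3 is outermost — subtract 3 both sides ⇒ sub: ((x + 5) + 2)^2 = 64.
Step 4. [((x + 5) + 2)^2 = 64] 64 ≥ 0, LHS is (·)² — take ±√ ⇒ sqrt: (x + 5) + 2 = 8 or -8.
Step 5. [(x + 5) + 2 = 8 or -8] +2 is outermost — subtract 2 both sides. So sub: x + 5 = 6 or -10.
Step 6. [x + 5 = 6 or -10] subtract 5: x sits inside (… + 5) ⇒ sub: x = 1 or -15.

Answer: x ∈ {-15, 1}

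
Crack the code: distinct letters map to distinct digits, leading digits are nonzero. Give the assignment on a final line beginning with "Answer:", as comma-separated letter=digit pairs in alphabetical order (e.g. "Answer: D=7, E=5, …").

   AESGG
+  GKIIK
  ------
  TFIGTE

Step 1. [col 1: G + K ≡ E (mod 10)] no forcing yet in column 1 (carry-in 0); K=2 is free and consistent — try it ⇒ K=2.
Step 2. [T] adding two 5-digit numbers gives at most 5+1 digits, and here it does — T is that final carry and must be 1 ⇒ T=1.
Step 3. [col 1: G + K ≡ E (mod 10)] several values work for G in column 1 (G + K ≡ E (mod 10), carry-in 0); try G=3 ⇒ G=3.
Step 4. [col 1: G + K ≡ E (mod 10)] column 1 reads G+K+carry(0)=E with G=3, K=2; with digits 1,2,3 already taken and all letters distinct, the only value for E is 5. So E=5.
Step 5. [col 2: G + I ≡ T (mod 10)] column 2 reads G+I+carry(0)=T with G=3, T=1; with digits 1,2,3,5 already taken and all letters distinct, the only value for I is 8 ⇒ I=8.
Step 6. [col 3: S + I ≡ G (mod 10)] from column 3 (I=8, G=3, carry-in 1, digits 1,2,3,5,8 already taken and all letters distinct): S must equal 4, so S=4.
Step 7. [col 5: A + G ≡ F (mod 10)] several values work for F in column 5 (A + G ≡ F (mod 10), carry-in 0); try F=0, so F=0.
Step 8. [col 5: A + G ≡ F (mod 10)] column 5: given G=3, F=0, carry-in 0, and digits 0,1,2,3,4,5,8 already taken and all letters distinct, A+G≡F (mod 10) forces A=7 ⇒ A=7.

Answer: A=7, E=5, F=0, G=3, I=8, K=2, S=4, T=1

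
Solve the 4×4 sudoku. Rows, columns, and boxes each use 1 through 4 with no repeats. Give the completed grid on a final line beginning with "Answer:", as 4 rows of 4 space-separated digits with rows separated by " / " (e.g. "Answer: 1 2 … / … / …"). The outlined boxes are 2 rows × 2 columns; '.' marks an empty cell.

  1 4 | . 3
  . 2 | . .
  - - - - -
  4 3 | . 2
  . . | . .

Step 1. [r3c3∈{1}] nothing but 1 survives at r3c3, so r3c3=1.
Step 2. [r2c3∈{4}] r2c3's peers cover all but 4. So r2c3=4.
Step 3. [r4c3∈{3}] r4c3 is down to just 3. So r4c3=3.
Step 4. [r4c4∈{4}] r4c4 is down to just 4 ⇒ r4c4=4.
Step 5. [r2c1∈{3}] r2c1's peers cover all but 3. So r2c1=3.
Step 6. [r2c4∈{1}] nothing but 1 survives at r2c4 ⇒ r2c4=1.
Step 7. [r4c1∈{2}] r4c1's peers cover all but 2 ⇒ r4c1=2.
Step 8. [r4c2∈{1}] r4c2 is down to just 1. So r4c2=1.
Step 9. [r1c3∈{2}] only 2 remains possible at r1c3. So r1c3=2.

Answer: 1 4 2 3 / 3 2 4 1 / 4 3 1 2 / 2 1 3 4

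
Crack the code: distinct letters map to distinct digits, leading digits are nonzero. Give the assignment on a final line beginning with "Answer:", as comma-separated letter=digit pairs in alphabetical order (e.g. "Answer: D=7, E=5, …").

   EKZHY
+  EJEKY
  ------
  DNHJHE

Step 1. [D] the sum has 6 digits but both addends have 5; that extra leading digit D is the final carry, namely 1, so D=1.
Step 2. [col 1: Y + Y ≡ E (mod 10)] column 1 (Y + Y ≡ E (mod 10), carry-in 0) doesn't pin Y yet; pick Y=3 and continue. So Y=3.
Step 3. [col 1: Y + Y ≡ E (mod 10)] from column 1 (Y=3, carry-in 0, digits 1,3 already taken and all letters distinct): E must equal 6. So E=6.
Step 4. [col 2: H + K ≡ H (mod 10)] column 2: given nothing yet, carry-in 0, and digits 1,3,6 already taken and all letters distinct, H+K≡H (mod 10) forces K=0, so K=0.
Step 5. [col 2: H + K ≡ H (mod 10)] H=5 is one option consistent with column 2 (H + K ≡ H (mod 10), carry-in 0) — take it. So H=5.
Step 6. [col 3: Z + E ≡ J (mod 10)] Z=8 is one option consistent with column 3 (Z + E ≡ J (mod 10), carry-in 0) — take it, so Z=8.
Step 7. [col 3: Z + E ≡ J (mod 10)] column 3: given Z=8, E=6, carry-in 0, and digits 0,1,3,5,6,8 already taken and all letters distinct, Z+E≡J (mod 10) forces J=4. So J=4.
Step 8. [col 5: E + E ≡ N (mod 10)] from column 5 (E=6, carry-in 0, digits 0,1,3,4,5,6,8 already taken and all letters distinct): N must equal 2 ⇒ N=2.

Answer: D=1, E=6, H=5, J=4, K=0, N=2, Y=3, Z=8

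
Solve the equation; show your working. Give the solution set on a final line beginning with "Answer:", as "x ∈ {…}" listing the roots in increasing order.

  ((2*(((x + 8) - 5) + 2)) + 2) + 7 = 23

Step 1. [((2*(((x + 8) - 5) + 2)) + 2) + 7 = 23] +7 is outermost — subtract 7 both sides. So sub: (2*(((x + 8) - 5) + 2)) + 2 = 16.
Step 2. [(2*(((x + 8) - 5) + 2)) + 2 = 16] 2 comes off first (subtract 2) ⇒ sub: 2*(((x + 8) - 5) + 2) = 14.
Step 3. [2*(((x + 8) - 5) + 2) = 14] LHS = 2·(…); ÷2 both sides. So div: ((x + 8) - 5) + 2 = 7.
Step 4. [((x + 8) - 5) + 2 = 7] 2 comes off first (subtract 2), so sub: (x + 8) - 5 = 5.
Step 5. [(x + 8) - 5 = 5] 5 comes off first (add 5), so sub: x + 8 = 10.
Step 6. [x + 8 = 10] subtract 8: x sits inside (… + 8), so sub: x = 2.

Answer: x ∈ {2}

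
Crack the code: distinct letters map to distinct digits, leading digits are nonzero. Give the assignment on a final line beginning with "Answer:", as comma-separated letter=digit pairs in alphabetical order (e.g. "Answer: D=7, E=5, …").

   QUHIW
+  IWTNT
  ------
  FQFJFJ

Step 1. [col 1: W + T ≡ J (mod 10)] J=8 is one option consistent with column 1 (W + T ≡ J (mod 10), carry-in 0) — take it ⇒ J=8.
Step 2. [col 1: W + T ≡ J (mod 10)] no forcing yet in column 1 (carry-in 0); T=3 is free and consistent — try it, so T=3.
Step 3. [F] F is the leading digit of a 6-digit sum of two 5-digit numbers; the final carry is exactly 1. So F=1.
Step 4. [col 1: W + T ≡ J (mod 10)] column 1 reads W+T+carry(0)=J with T=3, J=8; with digits 1,3,8 already taken and all letters distinct, the only value for W is 5 ⇒ W=5.
Step 5. [col 2: I + N ≡ F (mod 10)] N=2 is one option consistent with column 2 (I + N ≡ F (mod 10), carry-in 0) — take it ⇒ N=2.
Step 6. [col 2: I + N ≡ F (mod 10)] from column 2 (N=2, F=1, carry-in 0, digits 1,2,3,5,8 already taken and all letters distinct): I must equal 9, so I=9.
Step 7. [col 3: H + T ≡ J (mod 10)] column 3 reads H+T+carry(1)=J with T=3, J=8; with digits 1,2,3,5,8,9 already taken and all letters distinct, the only value for H is 4. So H=4.
Step 8. [col 4: U + W ≡ F (mod 10)] column 4 reads U+W+carry(0)=F with W=5, F=1; with digits 1,2,3,4,5,8,9 already taken and all letters distinct, the only value for U is 6 ⇒ U=6.
Step 9. [col 5: Q + I ≡ Q (mod 10)] several values work for Q in column 5 (Q + I ≡ Q (mod 10), carry-in 1); try Q=7. So Q=7.

Answer: F=1, H=4, I=9, J=8, N=2, Q=7, T=3, U=6, W=5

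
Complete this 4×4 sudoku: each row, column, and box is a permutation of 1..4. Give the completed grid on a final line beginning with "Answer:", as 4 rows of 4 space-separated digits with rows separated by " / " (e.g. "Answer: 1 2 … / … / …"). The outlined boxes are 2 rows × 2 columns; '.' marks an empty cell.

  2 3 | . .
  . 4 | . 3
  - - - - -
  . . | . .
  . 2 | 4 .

Step 1. [r3c2∈{1}] r3c2 is down to just 1 ⇒ r3c2=1.
Step 2. [r3c3∈{2,3}] 3 has one home in col 3: r3c3 ⇒ r3c3=3.
Step 3. [r1c3∈{1}] only 1 remains possible at r1c3, so r1c3=1.
Step 4. [r1c4∈{4}] r1c4 has the single candidate 4, so r1c4=4.
Step 5. [r2c1∈{1}] r2c1's peers cover all but 1 ⇒ r2c1=1.
Step 6. [r4c1∈{3}] r4c1's peers cover all but 3, so r4c1=3.
Step 7. [r3c4∈{2}] only 2 remains possible at r3c4. So r3c4=2.
Step 8. [r2c3∈{2}] r2c3 is down to just 2. So r2c3=2.
Step 9. [r3c1∈{4}] r3c1 has the single candidate 4, so r3c1=4.
Step 10. [r4c4∈{1}] nothing but 1 survives at r4c4. So r4c4=1.

Answer: 2 3 1 4 / 1 4 2 3 / 4 1 3 2 / 3 2 4 1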